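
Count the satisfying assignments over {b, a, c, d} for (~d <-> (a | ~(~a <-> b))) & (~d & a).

Initial set: {((~d <-> (a | ~(~a <-> b))) & (~d & a))}.
((~d <-> (a | ~(~a <-> b))) & (~d & a)): α-rule — add (~d <-> (a | ~(~a <-> b))), (~d & a).
(~d & a): α-rule — add ~d, a.
(~d <-> (a | ~(~a <-> b))): β-rule — branch into ~d, (a | ~(~a <-> b))  //  ~~d, ~(a | ~(~a <-> b)).
  branch 1 (add ~d, (a | ~(~a <-> b))):
    (a | ~(~a <-> b)): β-rule — branch into a  //  ~(~a <-> b).
      branch 1.1 (add a):
        ○ open, literals {a=T, d=F}.
      branch 1.2 (add ~(~a <-> b)):
        ~(~a <-> b): β-rule — branch into ~a, ~b  //  ~~a, b.
          branch 1.2.1 (add ~a, ~b):
            × closes — contains both a and ~a.
          branch 1.2.2 (add ~~a, b):
            ○ open, literals {a=T, b=T, d=F}.
  branch 2 (add ~~d, ~(a | ~(~a <-> b))):
    × closes — contains both d and ~d.
2 branches closed, 2 open.
Each open branch fixes some atoms; the unmentioned ones are free. Counting distinct full assignments: branch {a=T, d=F} (b, c) contributes 4 new; branch {a=T, b=T, d=F} (c) contributes 0 new. Total: 4.

4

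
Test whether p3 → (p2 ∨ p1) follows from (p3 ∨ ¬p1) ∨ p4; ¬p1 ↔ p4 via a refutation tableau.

Initial set: {((p3 ∨ ¬p1) ∨ p4); (¬p1 ↔ p4); ¬(p3 → (p2 ∨ p1))}.
¬(p3 → (p2 ∨ p1)): α-rule — add p3, ¬(p2 ∨ p1).
¬(p2 ∨ p1): α-rule — add ¬p2, ¬p1.
((p3 ∨ ¬p1) ∨ p4): β-rule — branch into (p3 ∨ ¬p1)  //  p4.
  branch 1 (add (p3 ∨ ¬p1)):
    (¬p1 ↔ p4): β-rule — branch into ¬p1, p4  //  ¬¬p1, ¬p4.
      branch 1.1 (add ¬p1, p4):
        (p3 ∨ ¬p1): β-rule — branch into p3  //  ¬p1.
          branch 1.1.1 (add p3):
            ○ open, literals {p1=false, p2=false, p3=true, p4=true}.
          branch 1.1.2 (add ¬p1):
            ○ open, literals {p1=false, p2=false, p3=true, p4=true}.
      branch 1.2 (add ¬¬p1, ¬p4):
        × closes — contains both p1 and ¬p1.
  branch 2 (add p4):
    (¬p1 ↔ p4): β-rule — branch into ¬p1, p4  //  ¬¬p1, ¬p4.
      branch 2.1 (add ¬p1, p4):
        ○ open, literals {p1=false, p2=false, p3=true, p4=true}.
      branch 2.2 (add ¬¬p1, ¬p4):
        × closes — contains both p1 and ¬p1.
2 branches closed, 3 open.
An open branch gives a countermodel: p1=false, p2=false, p3=true, p4=true (unmentioned atoms arbitrary); the premises hold there but the conclusion fails.

No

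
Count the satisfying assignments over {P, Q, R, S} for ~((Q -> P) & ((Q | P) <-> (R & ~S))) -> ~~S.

Initial set: {(~((Q -> P) & ((Q | P) <-> (R & ~S))) -> ~~S)}.
(~((Q -> P) & ((Q | P) <-> (R & ~S))) -> ~~S): β-rule — branch into ~~((Q -> P) & ((Q | P) <-> (R & ~S)))  //  ~~S.
  branch 1 (add ~~((Q -> P) & ((Q | P) <-> (R & ~S)))):
    ~~((Q -> P) & ((Q | P) <-> (R & ~S))): α-rule — add (Q -> P), ((Q | P) <-> (R & ~S)).
    (Q -> P): β-rule — branch into ~Q  //  P.
      branch 1.1 (add ~Q):
        ((Q | P) <-> (R & ~S)): β-rule — branch into (Q | P), (R & ~S)  //  ~(Q | P), ~(R & ~S).
          branch 1.1.1 (add (Q | P), (R & ~S)):
            (R & ~S): α-rule — add R, ~S.
            (Q | P): β-rule — branch into Q  //  P.
              branch 1.1.1.1 (add Q):
                × closes — contains both Q and ~Q.
              branch 1.1.1.2 (add P):
                ○ open, literals {P=true, Q=false, R=true, S=false}.
          branch 1.1.2 (add ~(Q | P), ~(R & ~S)):
            ~(Q | P): α-rule — add ~Q, ~P.
            ~(R & ~S): β-rule — branch into ~R  //  ~~S.
              branch 1.1.2.1 (add ~R):
                ○ open, literals {P=false, Q=false, R=false}.
              branch 1.1.2.2 (add ~~S):
                ○ open, literals {P=false, Q=false, S=true}.
      branch 1.2 (add P):
        ((Q | P) <-> (R & ~S)): β-rule — branch into (Q | P), (R & ~S)  //  ~(Q | P), ~(R & ~S).
          branch 1.2.1 (add (Q | P), (R & ~S)):
            (R & ~S): α-rule — add R, ~S.
            (Q | P): β-rule — branch into Q  //  P.
              branch 1.2.1.1 (add Q):
                ○ open, literals {P=true, Q=true, R=true, S=false}.
              branch 1.2.1.2 (add P):
                ○ open, literals {P=true, R=true, S=false}.
          branch 1.2.2 (add ~(Q | P), ~(R & ~S)):
            ~(Q | P): α-rule — add ~Q, ~P.
            × closes — contains both P and ~P.
  branch 2 (add ~~S):
    ~~S: drop double negation, giving S.
    ○ open, literals {S=true}.
2 branches closed, 6 open.
Each open branch fixes some atoms; the unmentioned ones are free. Counting distinct full assignments: branch {P=true, Q=false, R=true, S=false} (none free) contributes 1 new; branch {P=false, Q=false, R=false} (S) contributes 2 new; branch {P=false, Q=false, S=true} (R) contributes 1 new; branch {P=true, Q=true, R=true, S=false} (none free) contributes 1 new; branch {P=true, R=true, S=false} (Q) contributes 0 new; branch {S=true} (P, Q, R) contributes 6 new. Total: 11.

11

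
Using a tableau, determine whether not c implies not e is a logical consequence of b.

Initial set: {b; not (not c implies not e)}.
not (not c implies not e): α-rule — add not c, not not e.
○ open, literals {b=T, c=F, e=T}.
0 branches closed, 1 open.
An open branch gives a countermodel: b=T, c=F, e=T (unmentioned atoms arbitrary); the premises hold there but the conclusion fails.

No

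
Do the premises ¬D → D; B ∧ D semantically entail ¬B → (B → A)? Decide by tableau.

Initial set: {T (¬D → D); T (B ∧ D); F (¬B → (B → A))}.
T (B ∧ D): α-rule — add T B, T D.
F (¬B → (B → A)): α-rule — add T ¬B, F (B → A).
× closes — contains both B and ¬B.
All 1 branch closes.
Every branch closed, so the premises entail the conclusion.

Yes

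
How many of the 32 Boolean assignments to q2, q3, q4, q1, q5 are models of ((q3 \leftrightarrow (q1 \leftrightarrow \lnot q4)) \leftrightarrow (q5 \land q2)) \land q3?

8

Initial set: {(((q3 \leftrightarrow (q1 \leftrightarrow \lnot q4)) \leftrightarrow (q5 \land q2)) \land q3)}.
(((q3 \leftrightarrow (q1 \leftrightarrow \lnot q4)) \leftrightarrow (q5 \land q2)) \land q3): α-rule — add ((q3 \leftrightarrow (q1 \leftrightarrow \lnot q4)) \leftrightarrow (q5 \land q2)), q3.
((q3 \leftrightarrow (q1 \leftrightarrow \lnot q4)) \leftrightarrow (q5 \land q2)): β-rule — branch into (q3 \leftrightarrow (q1 \leftrightarrow \lnot q4)), (q5 \land q2)  //  \lnot (q3 \leftrightarrow (q1 \leftrightarrow \lnot q4)), \lnot (q5 \land q2).
  branch 1 (add (q3 \leftrightarrow (q1 \leftrightarrow \lnot q4)), (q5 \land q2)):
    (q5 \land q2): α-rule — add q5, q2.
    (q3 \leftrightarrow (q1 \leftrightarrow \lnot q4)): β-rule — branch into q3, (q1 \leftrightarrow \lnot q4)  //  \lnot q3, \lnot (q1 \leftrightarrow \lnot q4).
      branch 1.1 (add q3, (q1 \leftrightarrow \lnot q4)):
        (q1 \leftrightarrow \lnot q4): β-rule — branch into q1, \lnot q4  //  \lnot q1, \lnot \lnot q4.
          branch 1.1.1 (add q1, \lnot q4):
            ○ open, literals {q1=true, q2=true, q3=true, q4=false, q5=true}.
          branch 1.1.2 (add \lnot q1, \lnot \lnot q4):
            ○ open, literals {q1=false, q2=true, q3=true, q4=true, q5=true}.
      branch 1.2 (add \lnot q3, \lnot (q1 \leftrightarrow \lnot q4)):
        × closes — contains both q3 and \lnot q3.
  branch 2 (add \lnot (q3 \leftrightarrow (q1 \leftrightarrow \lnot q4)), \lnot (q5 \land q2)):
    \lnot (q3 \leftrightarrow (q1 \leftrightarrow \lnot q4)): β-rule — branch into q3, \lnot (q1 \leftrightarrow \lnot q4)  //  \lnot q3, (q1 \leftrightarrow \lnot q4).
      branch 2.1 (add q3, \lnot (q1 \leftrightarrow \lnot q4)):
        \lnot (q5 \land q2): β-rule — branch into \lnot q5  //  \lnot q2.
          branch 2.1.1 (add \lnot q5):
            \lnot (q1 \leftrightarrow \lnot q4): β-rule — branch into q1, \lnot \lnot q4  //  \lnot q1, \lnot q4.
              branch 2.1.1.1 (add q1, \lnot \lnot q4):
                ○ open, literals {q1=true, q3=true, q4=true, q5=false}.
              branch 2.1.1.2 (add \lnot q1, \lnot q4):
                ○ open, literals {q1=false, q3=true, q4=false, q5=false}.
          branch 2.1.2 (add \lnot q2):
            \lnot (q1 \leftrightarrow \lnot q4): β-rule — branch into q1, \lnot \lnot q4  //  \lnot q1, \lnot q4.
              branch 2.1.2.1 (add q1, \lnot \lnot q4):
                ○ open, literals {q1=true, q2=false, q3=true, q4=true}.
              branch 2.1.2.2 (add \lnot q1, \lnot q4):
                ○ open, literals {q1=false, q2=false, q3=true, q4=false}.
      branch 2.2 (add \lnot q3, (q1 \leftrightarrow \lnot q4)):
        × closes — contains both q3 and \lnot q3.
2 branches closed, 6 open.
Each open branch fixes some atoms; the unmentioned ones are free. Counting distinct full assignments: branch {q1=true, q2=true, q3=true, q4=false, q5=true} (none free) contributes 1 new; branch {q1=false, q2=true, q3=true, q4=true, q5=true} (none free) contributes 1 new; branch {q1=true, q3=true, q4=true, q5=false} (q2) contributes 2 new; branch {q1=false, q3=true, q4=false, q5=false} (q2) contributes 2 new; branch {q1=true, q2=false, q3=true, q4=true} (q5) contributes 1 new; branch {q1=false, q2=false, q3=true, q4=false} (q5) contributes 1 new. Total: 8.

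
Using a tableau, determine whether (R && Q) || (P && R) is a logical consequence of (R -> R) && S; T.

Initial set: {T ((R -> R) && S); T T; F ((R && Q) || (P && R))}.
T ((R -> R) && S): α-rule — add T (R -> R), T S.
F ((R && Q) || (P && R)): α-rule — add F (R && Q), F (P && R).
T (R -> R): β-rule — branch into F R  //  T R.
  branch 1 (add F R):
    F (R && Q): β-rule — branch into F R  //  F Q.
      branch 1.1 (add F R):
        F (P && R): β-rule — branch into F P  //  F R.
          branch 1.1.1 (add F P):
            ○ open, literals {P=false, R=false, S=true, T=true}.
          branch 1.1.2 (add F R):
            ○ open, literals {R=false, S=true, T=true}.
      branch 1.2 (add F Q):
        F (P && R): β-rule — branch into F P  //  F R.
          branch 1.2.1 (add F P):
            ○ open, literals {P=false, Q=false, R=false, S=true, T=true}.
          branch 1.2.2 (add F R):
            ○ open, literals {Q=false, R=false, S=true, T=true}.
  branch 2 (add T R):
    F (R && Q): β-rule — branch into F R  //  F Q.
      branch 2.1 (add F R):
        × closes — contains both R and !R.
      branch 2.2 (add F Q):
        F (P && R): β-rule — branch into F P  //  F R.
          branch 2.2.1 (add F P):
            ○ open, literals {P=false, Q=false, R=true, S=true, T=true}.
          branch 2.2.2 (add F R):
            × closes — contains both R and !R.
2 branches closed, 5 open.
An open branch gives a countermodel: P=false, R=false, S=true, T=true (unmentioned atoms arbitrary); the premises hold there but the conclusion fails.

No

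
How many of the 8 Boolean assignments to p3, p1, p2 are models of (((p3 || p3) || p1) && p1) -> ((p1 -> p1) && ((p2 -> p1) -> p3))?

6

Initial set: {((((p3 || p3) || p1) && p1) -> ((p1 -> p1) && ((p2 -> p1) -> p3)))}.
((((p3 || p3) || p1) && p1) -> ((p1 -> p1) && ((p2 -> p1) -> p3))): β-rule — branch into !(((p3 || p3) || p1) && p1)  //  ((p1 -> p1) && ((p2 -> p1) -> p3)).
  branch 1 (add !(((p3 || p3) || p1) && p1)):
    !(((p3 || p3) || p1) && p1): β-rule — branch into !((p3 || p3) || p1)  //  !p1.
      branch 1.1 (add !((p3 || p3) || p1)):
        !((p3 || p3) || p1): α-rule — add !(p3 || p3), !p1.
        !(p3 || p3): α-rule — add !p3, !p3.
        ○ open, literals {p1=0, p3=0}.
      branch 1.2 (add !p1):
        ○ open, literals {p1=0}.
  branch 2 (add ((p1 -> p1) && ((p2 -> p1) -> p3))):
    ((p1 -> p1) && ((p2 -> p1) -> p3)): α-rule — add (p1 -> p1), ((p2 -> p1) -> p3).
    (p1 -> p1): β-rule — branch into !p1  //  p1.
      branch 2.1 (add !p1):
        ((p2 -> p1) -> p3): β-rule — branch into !(p2 -> p1)  //  p3.
          branch 2.1.1 (add !(p2 -> p1)):
            !(p2 -> p1): α-rule — add p2, !p1.
            ○ open, literals {p1=0, p2=1}.
          branch 2.1.2 (add p3):
            ○ open, literals {p1=0, p3=1}.
      branch 2.2 (add p1):
        ((p2 -> p1) -> p3): β-rule — branch into !(p2 -> p1)  //  p3.
          branch 2.2.1 (add !(p2 -> p1)):
            !(p2 -> p1): α-rule — add p2, !p1.
            × closes — contains both p1 and !p1.
          branch 2.2.2 (add p3):
            ○ open, literals {p1=1, p3=1}.
1 branch closed, 5 open.
Each open branch fixes some atoms; the unmentioned ones are free. Counting distinct full assignments: branch {p1=0, p3=0} (p2) contributes 2 new; branch {p1=0} (p3, p2) contributes 2 new; branch {p1=0, p2=1} (p3) contributes 0 new; branch {p1=0, p3=1} (p2) contributes 0 new; branch {p1=1, p3=1} (p2) contributes 2 new. Total: 6.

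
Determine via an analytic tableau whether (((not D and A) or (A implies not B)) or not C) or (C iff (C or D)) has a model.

Satisfiable

Initial set: {T ((((not D and A) or (A implies not B)) or not C) or (C iff (C or D)))}.
T ((((not D and A) or (A implies not B)) or not C) or (C iff (C or D))): β-rule — branch into T (((not D and A) or (A implies not B)) or not C)  //  T (C iff (C or D)).
  branch 1 (add T (((not D and A) or (A implies not B)) or not C)):
    T (((not D and A) or (A implies not B)) or not C): β-rule — branch into T ((not D and A) or (A implies not B))  //  T not C.
      branch 1.1 (add T ((not D and A) or (A implies not B))):
        T ((not D and A) or (A implies not B)): β-rule — branch into T (not D and A)  //  T (A implies not B).
          branch 1.1.1 (add T (not D and A)):
            T (not D and A): α-rule — add T not D, T A.
            ○ open, literals {A=T, D=F}.
          branch 1.1.2 (add T (A implies not B)):
            T (A implies not B): β-rule — branch into F A  //  T not B.
              branch 1.1.2.1 (add F A):
                ○ open, literals {A=F}.
              branch 1.1.2.2 (add T not B):
                ○ open, literals {B=F}.
      branch 1.2 (add T not C):
        ○ open, literals {C=F}.
  branch 2 (add T (C iff (C or D))):
    T (C iff (C or D)): β-rule — branch into T C, T (C or D)  //  F C, F (C or D).
      branch 2.1 (add T C, T (C or D)):
        T (C or D): β-rule — branch into T C  //  T D.
          branch 2.1.1 (add T C):
            ○ open, literals {C=T}.
          branch 2.1.2 (add T D):
            ○ open, literals {C=T, D=T}.
      branch 2.2 (add F C, F (C or D)):
        F (C or D): α-rule — add F C, F D.
        ○ open, literals {C=F, D=F}.
0 branches closed, 7 open.
An open branch gives a satisfying assignment: A=T, D=F.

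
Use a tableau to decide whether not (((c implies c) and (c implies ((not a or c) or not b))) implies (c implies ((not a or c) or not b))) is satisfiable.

Initial set: {not (((c implies c) and (c implies ((not a or c) or not b))) implies (c implies ((not a or c) or not b)))}.
not (((c implies c) and (c implies ((not a or c) or not b))) implies (c implies ((not a or c) or not b))): α-rule — add ((c implies c) and (c implies ((not a or c) or not b))), not (c implies ((not a or c) or not b)).
((c implies c) and (c implies ((not a or c) or not b))): α-rule — add (c implies c), (c implies ((not a or c) or not b)).
not (c implies ((not a or c) or not b)): α-rule — add c, not ((not a or c) or not b).
not ((not a or c) or not b): α-rule — add not (not a or c), not not b.
not (not a or c): α-rule — add not not a, not c.
× closes — contains both c and not c.
All 1 branch closes.
Every branch closed; the formula is unsatisfiable.

Unsatisfiable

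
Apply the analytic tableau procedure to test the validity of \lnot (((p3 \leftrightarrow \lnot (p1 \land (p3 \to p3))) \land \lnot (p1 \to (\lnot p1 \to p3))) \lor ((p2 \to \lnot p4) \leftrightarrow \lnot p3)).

Not valid

Assume the negation and expand:
Initial set: {\lnot \lnot (((p3 \leftrightarrow \lnot (p1 \land (p3 \to p3))) \land \lnot (p1 \to (\lnot p1 \to p3))) \lor ((p2 \to \lnot p4) \leftrightarrow \lnot p3))}.
\lnot \lnot (((p3 \leftrightarrow \lnot (p1 \land (p3 \to p3))) \land \lnot (p1 \to (\lnot p1 \to p3))) \lor ((p2 \to \lnot p4) \leftrightarrow \lnot p3)): β-rule — branch into ((p3 \leftrightarrow \lnot (p1 \land (p3 \to p3))) \land \lnot (p1 \to (\lnot p1 \to p3)))  //  ((p2 \to \lnot p4) \leftrightarrow \lnot p3).
  branch 1 (add ((p3 \leftrightarrow \lnot (p1 \land (p3 \to p3))) \land \lnot (p1 \to (\lnot p1 \to p3)))):
    ((p3 \leftrightarrow \lnot (p1 \land (p3 \to p3))) \land \lnot (p1 \to (\lnot p1 \to p3))): α-rule — add (p3 \leftrightarrow \lnot (p1 \land (p3 \to p3))), \lnot (p1 \to (\lnot p1 \to p3)).
    \lnot (p1 \to (\lnot p1 \to p3)): α-rule — add p1, \lnot (\lnot p1 \to p3).
    \lnot (\lnot p1 \to p3): α-rule — add \lnot p1, \lnot p3.
    × closes — contains both p1 and \lnot p1.
  branch 2 (add ((p2 \to \lnot p4) \leftrightarrow \lnot p3)):
    ((p2 \to \lnot p4) \leftrightarrow \lnot p3): β-rule — branch into (p2 \to \lnot p4), \lnot p3  //  \lnot (p2 \to \lnot p4), \lnot \lnot p3.
      branch 2.1 (add (p2 \to \lnot p4), \lnot p3):
        (p2 \to \lnot p4): β-rule — branch into \lnot p2  //  \lnot p4.
          branch 2.1.1 (add \lnot p2):
            ○ open, literals {p2=0, p3=0}.
          branch 2.1.2 (add \lnot p4):
            ○ open, literals {p3=0, p4=0}.
      branch 2.2 (add \lnot (p2 \to \lnot p4), \lnot \lnot p3):
        \lnot (p2 \to \lnot p4): α-rule — add p2, \lnot \lnot p4.
        ○ open, literals {p2=1, p3=1, p4=1}.
1 branch closed, 3 open.
An open branch gives a countermodel: p2=0, p3=0 (unmentioned atoms arbitrary); under it the original formula is false.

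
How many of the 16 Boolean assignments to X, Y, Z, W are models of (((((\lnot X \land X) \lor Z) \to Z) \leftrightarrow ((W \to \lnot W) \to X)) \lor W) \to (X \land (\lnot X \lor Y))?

8

Initial set: {((((((\lnot X \land X) \lor Z) \to Z) \leftrightarrow ((W \to \lnot W) \to X)) \lor W) \to (X \land (\lnot X \lor Y)))}.
((((((\lnot X \land X) \lor Z) \to Z) \leftrightarrow ((W \to \lnot W) \to X)) \lor W) \to (X \land (\lnot X \lor Y))): β-rule — branch into \lnot (((((\lnot X \land X) \lor Z) \to Z) \leftrightarrow ((W \to \lnot W) \to X)) \lor W)  //  (X \land (\lnot X \lor Y)).
  branch 1 (add \lnot (((((\lnot X \land X) \lor Z) \to Z) \leftrightarrow ((W \to \lnot W) \to X)) \lor W)):
    \lnot (((((\lnot X \land X) \lor Z) \to Z) \leftrightarrow ((W \to \lnot W) \to X)) \lor W): α-rule — add \lnot ((((\lnot X \land X) \lor Z) \to Z) \leftrightarrow ((W \to \lnot W) \to X)), \lnot W.
    \lnot ((((\lnot X \land X) \lor Z) \to Z) \leftrightarrow ((W \to \lnot W) \to X)): β-rule — branch into (((\lnot X \land X) \lor Z) \to Z), \lnot ((W \to \lnot W) \to X)  //  \lnot (((\lnot X \land X) \lor Z) \to Z), ((W \to \lnot W) \to X).
      branch 1.1 (add (((\lnot X \land X) \lor Z) \to Z), \lnot ((W \to \lnot W) \to X)):
        \lnot ((W \to \lnot W) \to X): α-rule — add (W \to \lnot W), \lnot X.
        (((\lnot X \land X) \lor Z) \to Z): β-rule — branch into \lnot ((\lnot X \land X) \lor Z)  //  Z.
          branch 1.1.1 (add \lnot ((\lnot X \land X) \lor Z)):
            \lnot ((\lnot X \land X) \lor Z): α-rule — add \lnot (\lnot X \land X), \lnot Z.
            (W \to \lnot W): β-rule — branch into \lnot W  //  \lnot W.
              branch 1.1.1.1 (add \lnot W):
                \lnot (\lnot X \land X): β-rule — branch into \lnot \lnot X  //  \lnot X.
                  branch 1.1.1.1.1 (add \lnot \lnot X):
                    × closes — contains both X and \lnot X.
                  branch 1.1.1.1.2 (add \lnot X):
                    ○ open, literals {W=false, X=false, Z=false}.
              branch 1.1.1.2 (add \lnot W):
                \lnot (\lnot X \land X): β-rule — branch into \lnot \lnot X  //  \lnot X.
                  branch 1.1.1.2.1 (add \lnot \lnot X):
                    × closes — contains both X and \lnot X.
                  branch 1.1.1.2.2 (add \lnot X):
                    ○ open, literals {W=false, X=false, Z=false}.
          branch 1.1.2 (add Z):
            (W \to \lnot W): β-rule — branch into \lnot W  //  \lnot W.
              branch 1.1.2.1 (add \lnot W):
                ○ open, literals {W=false, X=false, Z=true}.
              branch 1.1.2.2 (add \lnot W):
                ○ open, literals {W=false, X=false, Z=true}.
      branch 1.2 (add \lnot (((\lnot X \land X) \lor Z) \to Z), ((W \to \lnot W) \to X)):
        \lnot (((\lnot X \land X) \lor Z) \to Z): α-rule — add ((\lnot X \land X) \lor Z), \lnot Z.
        ((W \to \lnot W) \to X): β-rule — branch into \lnot (W \to \lnot W)  //  X.
          branch 1.2.1 (add \lnot (W \to \lnot W)):
            \lnot (W \to \lnot W): α-rule — add W, \lnot \lnot W.
            × closes — contains both W and \lnot W.
          branch 1.2.2 (add X):
            ((\lnot X \land X) \lor Z): β-rule — branch into (\lnot X \land X)  //  Z.
              branch 1.2.2.1 (add (\lnot X \land X)):
                (\lnot X \land X): α-rule — add \lnot X, X.
                × closes — contains both X and \lnot X.
              branch 1.2.2.2 (add Z):
                × closes — contains both Z and \lnot Z.
  branch 2 (add (X \land (\lnot X \lor Y))):
    (X \land (\lnot X \lor Y)): α-rule — add X, (\lnot X \lor Y).
    (\lnot X \lor Y): β-rule — branch into \lnot X  //  Y.
      branch 2.1 (add \lnot X):
        × closes — contains both X and \lnot X.
      branch 2.2 (add Y):
        ○ open, literals {X=true, Y=true}.
6 branches closed, 5 open.
Each open branch fixes some atoms; the unmentioned ones are free. Counting distinct full assignments: branch {W=false, X=false, Z=false} (Y) contributes 2 new; branch {W=false, X=false, Z=false} (Y) contributes 0 new; branch {W=false, X=false, Z=true} (Y) contributes 2 new; branch {W=false, X=false, Z=true} (Y) contributes 0 new; branch {X=true, Y=true} (Z, W) contributes 4 new. Total: 8.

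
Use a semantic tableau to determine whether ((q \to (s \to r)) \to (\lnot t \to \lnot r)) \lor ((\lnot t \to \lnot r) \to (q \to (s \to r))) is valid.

Valid

Assume the negation and expand:
Initial set: {\lnot (((q \to (s \to r)) \to (\lnot t \to \lnot r)) \lor ((\lnot t \to \lnot r) \to (q \to (s \to r))))}.
\lnot (((q \to (s \to r)) \to (\lnot t \to \lnot r)) \lor ((\lnot t \to \lnot r) \to (q \to (s \to r)))): α-rule — add \lnot ((q \to (s \to r)) \to (\lnot t \to \lnot r)), \lnot ((\lnot t \to \lnot r) \to (q \to (s \to r))).
\lnot ((q \to (s \to r)) \to (\lnot t \to \lnot r)): α-rule — add (q \to (s \to r)), \lnot (\lnot t \to \lnot r).
\lnot ((\lnot t \to \lnot r) \to (q \to (s \to r))): α-rule — add (\lnot t \to \lnot r), \lnot (q \to (s \to r)).
\lnot (\lnot t \to \lnot r): α-rule — add \lnot t, \lnot \lnot r.
\lnot (q \to (s \to r)): α-rule — add q, \lnot (s \to r).
\lnot (s \to r): α-rule — add s, \lnot r.
× closes — contains both r and \lnot r.
All 1 branch closes.
Every branch closed, so the negation is unsatisfiable and the formula is valid.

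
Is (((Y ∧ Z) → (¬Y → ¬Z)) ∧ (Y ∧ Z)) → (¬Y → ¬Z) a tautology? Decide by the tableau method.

Assume the negation and expand:
Initial set: {¬((((Y ∧ Z) → (¬Y → ¬Z)) ∧ (Y ∧ Z)) → (¬Y → ¬Z))}.
¬((((Y ∧ Z) → (¬Y → ¬Z)) ∧ (Y ∧ Z)) → (¬Y → ¬Z)): α-rule — add (((Y ∧ Z) → (¬Y → ¬Z)) ∧ (Y ∧ Z)), ¬(¬Y → ¬Z).
(((Y ∧ Z) → (¬Y → ¬Z)) ∧ (Y ∧ Z)): α-rule — add ((Y ∧ Z) → (¬Y → ¬Z)), (Y ∧ Z).
¬(¬Y → ¬Z): α-rule — add ¬Y, ¬¬Z.
(Y ∧ Z): α-rule — add Y, Z.
× closes — contains both Y and ¬Y.
All 1 branch closes.
Every branch closed, so the negation is unsatisfiable and the formula is valid.

Valid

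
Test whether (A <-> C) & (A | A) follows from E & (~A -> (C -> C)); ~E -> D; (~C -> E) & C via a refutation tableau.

Initial set: {(E & (~A -> (C -> C))); (~E -> D); ((~C -> E) & C); ~((A <-> C) & (A | A))}.
(E & (~A -> (C -> C))): α-rule — add E, (~A -> (C -> C)).
((~C -> E) & C): α-rule — add (~C -> E), C.
(~E -> D): β-rule — branch into ~~E  //  D.
  branch 1 (add ~~E):
    ~((A <-> C) & (A | A)): β-rule — branch into ~(A <-> C)  //  ~(A | A).
      branch 1.1 (add ~(A <-> C)):
        (~A -> (C -> C)): β-rule — branch into ~~A  //  (C -> C).
          branch 1.1.1 (add ~~A):
            (~C -> E): β-rule — branch into ~~C  //  E.
              branch 1.1.1.1 (add ~~C):
                ~(A <-> C): β-rule — branch into A, ~C  //  ~A, C.
                  branch 1.1.1.1.1 (add A, ~C):
                    × closes — contains both C and ~C.
                  branch 1.1.1.1.2 (add ~A, C):
                    × closes — contains both A and ~A.
              branch 1.1.1.2 (add E):
                ~(A <-> C): β-rule — branch into A, ~C  //  ~A, C.
                  branch 1.1.1.2.1 (add A, ~C):
                    × closes — contains both C and ~C.
                  branch 1.1.1.2.2 (add ~A, C):
                    × closes — contains both A and ~A.
          branch 1.1.2 (add (C -> C)):
            (~C -> E): β-rule — branch into ~~C  //  E.
              branch 1.1.2.1 (add ~~C):
                ~(A <-> C): β-rule — branch into A, ~C  //  ~A, C.
                  branch 1.1.2.1.1 (add A, ~C):
                    × closes — contains both C and ~C.
                  branch 1.1.2.1.2 (add ~A, C):
                    (C -> C): β-rule — branch into ~C  //  C.
                      branch 1.1.2.1.2.1 (add ~C):
                        × closes — contains both C and ~C.
                      branch 1.1.2.1.2.2 (add C):
                        ○ open, literals {A=0, C=1, E=1}.
              branch 1.1.2.2 (add E):
                ~(A <-> C): β-rule — branch into A, ~C  //  ~A, C.
                  branch 1.1.2.2.1 (add A, ~C):
                    × closes — contains both C and ~C.
                  branch 1.1.2.2.2 (add ~A, C):
                    (C -> C): β-rule — branch into ~C  //  C.
                      branch 1.1.2.2.2.1 (add ~C):
                        × closes — contains both C and ~C.
                      branch 1.1.2.2.2.2 (add C):
                        ○ open, literals {A=0, C=1, E=1}.
      branch 1.2 (add ~(A | A)):
        ~(A | A): α-rule — add ~A, ~A.
        (~A -> (C -> C)): β-rule — branch into ~~A  //  (C -> C).
          branch 1.2.1 (add ~~A):
            × closes — contains both A and ~A.
          branch 1.2.2 (add (C -> C)):
            (~C -> E): β-rule — branch into ~~C  //  E.
              branch 1.2.2.1 (add ~~C):
                (C -> C): β-rule — branch into ~C  //  C.
                  branch 1.2.2.1.1 (add ~C):
                    × closes — contains both C and ~C.
                  branch 1.2.2.1.2 (add C):
                    ○ open, literals {A=0, C=1, E=1}.
              branch 1.2.2.2 (add E):
                (C -> C): β-rule — branch into ~C  //  C.
                  branch 1.2.2.2.1 (add ~C):
                    × closes — contains both C and ~C.
                  branch 1.2.2.2.2 (add C):
                    ○ open, literals {A=0, C=1, E=1}.
  branch 2 (add D):
    ~((A <-> C) & (A | A)): β-rule — branch into ~(A <-> C)  //  ~(A | A).
      branch 2.1 (add ~(A <-> C)):
        (~A -> (C -> C)): β-rule — branch into ~~A  //  (C -> C).
          branch 2.1.1 (add ~~A):
            (~C -> E): β-rule — branch into ~~C  //  E.
              branch 2.1.1.1 (add ~~C):
                ~(A <-> C): β-rule — branch into A, ~C  //  ~A, C.
                  branch 2.1.1.1.1 (add A, ~C):
                    × closes — contains both C and ~C.
                  branch 2.1.1.1.2 (add ~A, C):
                    × closes — contains both A and ~A.
              branch 2.1.1.2 (add E):
                ~(A <-> C): β-rule — branch into A, ~C  //  ~A, C.
                  branch 2.1.1.2.1 (add A, ~C):
                    × closes — contains both C and ~C.
                  branch 2.1.1.2.2 (add ~A, C):
                    × closes — contains both A and ~A.
          branch 2.1.2 (add (C -> C)):
            (~C -> E): β-rule — branch into ~~C  //  E.
              branch 2.1.2.1 (add ~~C):
                ~(A <-> C): β-rule — branch into A, ~C  //  ~A, C.
                  branch 2.1.2.1.1 (add A, ~C):
                    × closes — contains both C and ~C.
                  branch 2.1.2.1.2 (add ~A, C):
                    (C -> C): β-rule — branch into ~C  //  C.
                      branch 2.1.2.1.2.1 (add ~C):
                        × closes — contains both C and ~C.
                      branch 2.1.2.1.2.2 (add C):
                        ○ open, literals {A=0, C=1, D=1, E=1}.
              branch 2.1.2.2 (add E):
                ~(A <-> C): β-rule — branch into A, ~C  //  ~A, C.
                  branch 2.1.2.2.1 (add A, ~C):
                    × closes — contains both C and ~C.
                  branch 2.1.2.2.2 (add ~A, C):
                    (C -> C): β-rule — branch into ~C  //  C.
                      branch 2.1.2.2.2.1 (add ~C):
                        × closes — contains both C and ~C.
                      branch 2.1.2.2.2.2 (add C):
                        ○ open, literals {A=0, C=1, D=1, E=1}.
      branch 2.2 (add ~(A | A)):
        ~(A | A): α-rule — add ~A, ~A.
        (~A -> (C -> C)): β-rule — branch into ~~A  //  (C -> C).
          branch 2.2.1 (add ~~A):
            × closes — contains both A and ~A.
          branch 2.2.2 (add (C -> C)):
            (~C -> E): β-rule — branch into ~~C  //  E.
              branch 2.2.2.1 (add ~~C):
                (C -> C): β-rule — branch into ~C  //  C.
                  branch 2.2.2.1.1 (add ~C):
                    × closes — contains both C and ~C.
                  branch 2.2.2.1.2 (add C):
                    ○ open, literals {A=0, C=1, D=1, E=1}.
              branch 2.2.2.2 (add E):
                (C -> C): β-rule — branch into ~C  //  C.
                  branch 2.2.2.2.1 (add ~C):
                    × closes — contains both C and ~C.
                  branch 2.2.2.2.2 (add C):
                    ○ open, literals {A=0, C=1, D=1, E=1}.
22 branches closed, 8 open.
An open branch gives a countermodel: A=0, C=1, E=1 (unmentioned atoms arbitrary); the premises hold there but the conclusion fails.

No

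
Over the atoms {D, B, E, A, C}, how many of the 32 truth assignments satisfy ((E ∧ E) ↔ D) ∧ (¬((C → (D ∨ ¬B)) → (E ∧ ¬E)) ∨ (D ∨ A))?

Initial set: {(((E ∧ E) ↔ D) ∧ (¬((C → (D ∨ ¬B)) → (E ∧ ¬E)) ∨ (D ∨ A)))}.
(((E ∧ E) ↔ D) ∧ (¬((C → (D ∨ ¬B)) → (E ∧ ¬E)) ∨ (D ∨ A))): α-rule — add ((E ∧ E) ↔ D), (¬((C → (D ∨ ¬B)) → (E ∧ ¬E)) ∨ (D ∨ A)).
((E ∧ E) ↔ D): β-rule — branch into (E ∧ E), D  //  ¬(E ∧ E), ¬D.
  branch 1 (add (E ∧ E), D):
    (E ∧ E): α-rule — add E, E.
    (¬((C → (D ∨ ¬B)) → (E ∧ ¬E)) ∨ (D ∨ A)): β-rule — branch into ¬((C → (D ∨ ¬B)) → (E ∧ ¬E))  //  (D ∨ A).
      branch 1.1 (add ¬((C → (D ∨ ¬B)) → (E ∧ ¬E))):
        ¬((C → (D ∨ ¬B)) → (E ∧ ¬E)): α-rule — add (C → (D ∨ ¬B)), ¬(E ∧ ¬E).
        (C → (D ∨ ¬B)): β-rule — branch into ¬C  //  (D ∨ ¬B).
          branch 1.1.1 (add ¬C):
            ¬(E ∧ ¬E): β-rule — branch into ¬E  //  ¬¬E.
              branch 1.1.1.1 (add ¬E):
                × closes — contains both E and ¬E.
              branch 1.1.1.2 (add ¬¬E):
                ○ open, literals {C=0, D=1, E=1}.
          branch 1.1.2 (add (D ∨ ¬B)):
            ¬(E ∧ ¬E): β-rule — branch into ¬E  //  ¬¬E.
              branch 1.1.2.1 (add ¬E):
                × closes — contains both E and ¬E.
              branch 1.1.2.2 (add ¬¬E):
                (D ∨ ¬B): β-rule — branch into D  //  ¬B.
                  branch 1.1.2.2.1 (add D):
                    ○ open, literals {D=1, E=1}.
                  branch 1.1.2.2.2 (add ¬B):
                    ○ open, literals {B=0, D=1, E=1}.
      branch 1.2 (add (D ∨ A)):
        (D ∨ A): β-rule — branch into D  //  A.
          branch 1.2.1 (add D):
            ○ open, literals {D=1, E=1}.
          branch 1.2.2 (add A):
            ○ open, literals {A=1, D=1, E=1}.
  branch 2 (add ¬(E ∧ E), ¬D):
    (¬((C → (D ∨ ¬B)) → (E ∧ ¬E)) ∨ (D ∨ A)): β-rule — branch into ¬((C → (D ∨ ¬B)) → (E ∧ ¬E))  //  (D ∨ A).
      branch 2.1 (add ¬((C → (D ∨ ¬B)) → (E ∧ ¬E))):
        ¬((C → (D ∨ ¬B)) → (E ∧ ¬E)): α-rule — add (C → (D ∨ ¬B)), ¬(E ∧ ¬E).
        ¬(E ∧ E): β-rule — branch into ¬E  //  ¬E.
          branch 2.1.1 (add ¬E):
            (C → (D ∨ ¬B)): β-rule — branch into ¬C  //  (D ∨ ¬B).
              branch 2.1.1.1 (add ¬C):
                ¬(E ∧ ¬E): β-rule — branch into ¬E  //  ¬¬E.
                  branch 2.1.1.1.1 (add ¬E):
                    ○ open, literals {C=0, D=0, E=0}.
                  branch 2.1.1.1.2 (add ¬¬E):
                    × closes — contains both E and ¬E.
              branch 2.1.1.2 (add (D ∨ ¬B)):
                ¬(E ∧ ¬E): β-rule — branch into ¬E  //  ¬¬E.
                  branch 2.1.1.2.1 (add ¬E):
                    (D ∨ ¬B): β-rule — branch into D  //  ¬B.
                      branch 2.1.1.2.1.1 (add D):
                        × closes — contains both D and ¬D.
                      branch 2.1.1.2.1.2 (add ¬B):
                        ○ open, literals {B=0, D=0, E=0}.
                  branch 2.1.1.2.2 (add ¬¬E):
                    × closes — contains both E and ¬E.
          branch 2.1.2 (add ¬E):
            (C → (D ∨ ¬B)): β-rule — branch into ¬C  //  (D ∨ ¬B).
              branch 2.1.2.1 (add ¬C):
                ¬(E ∧ ¬E): β-rule — branch into ¬E  //  ¬¬E.
                  branch 2.1.2.1.1 (add ¬E):
                    ○ open, literals {C=0, D=0, E=0}.
                  branch 2.1.2.1.2 (add ¬¬E):
                    × closes — contains both E and ¬E.
              branch 2.1.2.2 (add (D ∨ ¬B)):
                ¬(E ∧ ¬E): β-rule — branch into ¬E  //  ¬¬E.
                  branch 2.1.2.2.1 (add ¬E):
                    (D ∨ ¬B): β-rule — branch into D  //  ¬B.
                      branch 2.1.2.2.1.1 (add D):
                        × closes — contains both D and ¬D.
                      branch 2.1.2.2.1.2 (add ¬B):
                        ○ open, literals {B=0, D=0, E=0}.
                  branch 2.1.2.2.2 (add ¬¬E):
                    × closes — contains both E and ¬E.
      branch 2.2 (add (D ∨ A)):
        ¬(E ∧ E): β-rule — branch into ¬E  //  ¬E.
          branch 2.2.1 (add ¬E):
            (D ∨ A): β-rule — branch into D  //  A.
              branch 2.2.1.1 (add D):
                × closes — contains both D and ¬D.
              branch 2.2.1.2 (add A):
                ○ open, literals {A=1, D=0, E=0}.
          branch 2.2.2 (add ¬E):
            (D ∨ A): β-rule — branch into D  //  A.
              branch 2.2.2.1 (add D):
                × closes — contains both D and ¬D.
              branch 2.2.2.2 (add A):
                ○ open, literals {A=1, D=0, E=0}.
10 branches closed, 11 open.
Each open branch fixes some atoms; the unmentioned ones are free. Counting distinct full assignments: branch {C=0, D=1, E=1} (B, A) contributes 4 new; branch {D=1, E=1} (B, A, C) contributes 4 new; branch {B=0, D=1, E=1} (A, C) contributes 0 new; branch {D=1, E=1} (B, A, C) contributes 0 new; branch {A=1, D=1, E=1} (B, C) contributes 0 new; branch {C=0, D=0, E=0} (B, A) contributes 4 new; branch {B=0, D=0, E=0} (A, C) contributes 2 new; branch {C=0, D=0, E=0} (B, A) contributes 0 new; branch {B=0, D=0, E=0} (A, C) contributes 0 new; branch {A=1, D=0, E=0} (B, C) contributes 1 new; branch {A=1, D=0, E=0} (B, C) contributes 0 new. Total: 15.

15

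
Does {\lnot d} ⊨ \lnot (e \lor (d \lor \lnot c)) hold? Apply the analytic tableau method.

Initial set: {T \lnot d; F \lnot (e \lor (d \lor \lnot c))}.
F \lnot (e \lor (d \lor \lnot c)): β-rule — branch into T e  //  T (d \lor \lnot c).
  branch 1 (add T e):
    ○ open, literals {d=0, e=1}.
  branch 2 (add T (d \lor \lnot c)):
    T (d \lor \lnot c): β-rule — branch into T d  //  T \lnot c.
      branch 2.1 (add T d):
        × closes — contains both d and \lnot d.
      branch 2.2 (add T \lnot c):
        ○ open, literals {c=0, d=0}.
1 branch closed, 2 open.
An open branch gives a countermodel: d=0, e=1 (unmentioned atoms arbitrary); the premises hold there but the conclusion fails.

No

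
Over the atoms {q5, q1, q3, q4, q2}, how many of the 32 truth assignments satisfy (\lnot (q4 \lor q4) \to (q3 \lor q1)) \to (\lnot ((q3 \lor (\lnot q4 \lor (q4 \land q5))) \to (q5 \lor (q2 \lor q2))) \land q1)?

7

Initial set: {((\lnot (q4 \lor q4) \to (q3 \lor q1)) \to (\lnot ((q3 \lor (\lnot q4 \lor (q4 \land q5))) \to (q5 \lor (q2 \lor q2))) \land q1))}.
((\lnot (q4 \lor q4) \to (q3 \lor q1)) \to (\lnot ((q3 \lor (\lnot q4 \lor (q4 \land q5))) \to (q5 \lor (q2 \lor q2))) \land q1)): β-rule — branch into \lnot (\lnot (q4 \lor q4) \to (q3 \lor q1))  //  (\lnot ((q3 \lor (\lnot q4 \lor (q4 \land q5))) \to (q5 \lor (q2 \lor q2))) \land q1).
  branch 1 (add \lnot (\lnot (q4 \lor q4) \to (q3 \lor q1))):
    \lnot (\lnot (q4 \lor q4) \to (q3 \lor q1)): α-rule — add \lnot (q4 \lor q4), \lnot (q3 \lor q1).
    \lnot (q4 \lor q4): α-rule — add \lnot q4, \lnot q4.
    \lnot (q3 \lor q1): α-rule — add \lnot q3, \lnot q1.
    ○ open, literals {q1=false, q3=false, q4=false}.
  branch 2 (add (\lnot ((q3 \lor (\lnot q4 \lor (q4 \land q5))) \to (q5 \lor (q2 \lor q2))) \land q1)):
    (\lnot ((q3 \lor (\lnot q4 \lor (q4 \land q5))) \to (q5 \lor (q2 \lor q2))) \land q1): α-rule — add \lnot ((q3 \lor (\lnot q4 \lor (q4 \land q5))) \to (q5 \lor (q2 \lor q2))), q1.
    \lnot ((q3 \lor (\lnot q4 \lor (q4 \land q5))) \to (q5 \lor (q2 \lor q2))): α-rule — add (q3 \lor (\lnot q4 \lor (q4 \land q5))), \lnot (q5 \lor (q2 \lor q2)).
    \lnot (q5 \lor (q2 \lor q2)): α-rule — add \lnot q5, \lnot (q2 \lor q2).
    \lnot (q2 \lor q2): α-rule — add \lnot q2, \lnot q2.
    (q3 \lor (\lnot q4 \lor (q4 \land q5))): β-rule — branch into q3  //  (\lnot q4 \lor (q4 \land q5)).
      branch 2.1 (add q3):
        ○ open, literals {q1=true, q2=false, q3=true, q5=false}.
      branch 2.2 (add (\lnot q4 \lor (q4 \land q5))):
        (\lnot q4 \lor (q4 \land q5)): β-rule — branch into \lnot q4  //  (q4 \land q5).
          branch 2.2.1 (add \lnot q4):
            ○ open, literals {q1=true, q2=false, q4=false, q5=false}.
          branch 2.2.2 (add (q4 \land q5)):
            (q4 \land q5): α-rule — add q4, q5.
            × closes — contains both q5 and \lnot q5.
1 branch closed, 3 open.
Each open branch fixes some atoms; the unmentioned ones are free. Counting distinct full assignments: branch {q1=false, q3=false, q4=false} (q5, q2) contributes 4 new; branch {q1=true, q2=false, q3=true, q5=false} (q4) contributes 2 new; branch {q1=true, q2=false, q4=false, q5=false} (q3) contributes 1 new. Total: 7.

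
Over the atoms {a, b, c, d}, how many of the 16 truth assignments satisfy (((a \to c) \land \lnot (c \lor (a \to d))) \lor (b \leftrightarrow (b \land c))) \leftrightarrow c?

12

Initial set: {((((a \to c) \land \lnot (c \lor (a \to d))) \lor (b \leftrightarrow (b \land c))) \leftrightarrow c)}.
((((a \to c) \land \lnot (c \lor (a \to d))) \lor (b \leftrightarrow (b \land c))) \leftrightarrow c): β-rule — branch into (((a \to c) \land \lnot (c \lor (a \to d))) \lor (b \leftrightarrow (b \land c))), c  //  \lnot (((a \to c) \land \lnot (c \lor (a \to d))) \lor (b \leftrightarrow (b \land c))), \lnot c.
  branch 1 (add (((a \to c) \land \lnot (c \lor (a \to d))) \lor (b \leftrightarrow (b \land c))), c):
    (((a \to c) \land \lnot (c \lor (a \to d))) \lor (b \leftrightarrow (b \land c))): β-rule — branch into ((a \to c) \land \lnot (c \lor (a \to d)))  //  (b \leftrightarrow (b \land c)).
      branch 1.1 (add ((a \to c) \land \lnot (c \lor (a \to d)))):
        ((a \to c) \land \lnot (c \lor (a \to d))): α-rule — add (a \to c), \lnot (c \lor (a \to d)).
        \lnot (c \lor (a \to d)): α-rule — add \lnot c, \lnot (a \to d).
        × closes — contains both c and \lnot c.
      branch 1.2 (add (b \leftrightarrow (b \land c))):
        (b \leftrightarrow (b \land c)): β-rule — branch into b, (b \land c)  //  \lnot b, \lnot (b \land c).
          branch 1.2.1 (add b, (b \land c)):
            (b \land c): α-rule — add b, c.
            ○ open, literals {b=1, c=1}.
          branch 1.2.2 (add \lnot b, \lnot (b \land c)):
            \lnot (b \land c): β-rule — branch into \lnot b  //  \lnot c.
              branch 1.2.2.1 (add \lnot b):
                ○ open, literals {b=0, c=1}.
              branch 1.2.2.2 (add \lnot c):
                × closes — contains both c and \lnot c.
  branch 2 (add \lnot (((a \to c) \land \lnot (c \lor (a \to d))) \lor (b \leftrightarrow (b \land c))), \lnot c):
    \lnot (((a \to c) \land \lnot (c \lor (a \to d))) \lor (b \leftrightarrow (b \land c))): α-rule — add \lnot ((a \to c) \land \lnot (c \lor (a \to d))), \lnot (b \leftrightarrow (b \land c)).
    \lnot ((a \to c) \land \lnot (c \lor (a \to d))): β-rule — branch into \lnot (a \to c)  //  \lnot \lnot (c \lor (a \to d)).
      branch 2.1 (add \lnot (a \to c)):
        \lnot (a \to c): α-rule — add a, \lnot c.
        \lnot (b \leftrightarrow (b \land c)): β-rule — branch into b, \lnot (b \land c)  //  \lnot b, (b \land c).
          branch 2.1.1 (add b, \lnot (b \land c)):
            \lnot (b \land c): β-rule — branch into \lnot b  //  \lnot c.
              branch 2.1.1.1 (add \lnot b):
                × closes — contains both b and \lnot b.
              branch 2.1.1.2 (add \lnot c):
                ○ open, literals {a=1, b=1, c=0}.
          branch 2.1.2 (add \lnot b, (b \land c)):
            (b \land c): α-rule — add b, c.
            × closes — contains both b and \lnot b.
      branch 2.2 (add \lnot \lnot (c \lor (a \to d))):
        \lnot (b \leftrightarrow (b \land c)): β-rule — branch into b, \lnot (b \land c)  //  \lnot b, (b \land c).
          branch 2.2.1 (add b, \lnot (b \land c)):
            \lnot \lnot (c \lor (a \to d)): β-rule — branch into c  //  (a \to d).
              branch 2.2.1.1 (add c):
                × closes — contains both c and \lnot c.
              branch 2.2.1.2 (add (a \to d)):
                \lnot (b \land c): β-rule — branch into \lnot b  //  \lnot c.
                  branch 2.2.1.2.1 (add \lnot b):
                    × closes — contains both b and \lnot b.
                  branch 2.2.1.2.2 (add \lnot c):
                    (a \to d): β-rule — branch into \lnot a  //  d.
                      branch 2.2.1.2.2.1 (add \lnot a):
                        ○ open, literals {a=0, b=1, c=0}.
                      branch 2.2.1.2.2.2 (add d):
                        ○ open, literals {b=1, c=0, d=1}.
          branch 2.2.2 (add \lnot b, (b \land c)):
            (b \land c): α-rule — add b, c.
            × closes — contains both b and \lnot b.
7 branches closed, 5 open.
Each open branch fixes some atoms; the unmentioned ones are free. Counting distinct full assignments: branch {b=1, c=1} (a, d) contributes 4 new; branch {b=0, c=1} (a, d) contributes 4 new; branch {a=1, b=1, c=0} (d) contributes 2 new; branch {a=0, b=1, c=0} (d) contributes 2 new; branch {b=1, c=0, d=1} (a) contributes 0 new. Total: 12.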